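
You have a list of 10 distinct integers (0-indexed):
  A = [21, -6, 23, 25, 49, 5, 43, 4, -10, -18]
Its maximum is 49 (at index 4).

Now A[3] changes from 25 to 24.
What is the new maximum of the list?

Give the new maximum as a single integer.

Answer: 49

Derivation:
Old max = 49 (at index 4)
Change: A[3] 25 -> 24
Changed element was NOT the old max.
  New max = max(old_max, new_val) = max(49, 24) = 49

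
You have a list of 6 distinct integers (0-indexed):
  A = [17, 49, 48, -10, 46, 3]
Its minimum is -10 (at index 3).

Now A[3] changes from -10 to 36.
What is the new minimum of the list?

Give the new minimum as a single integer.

Answer: 3

Derivation:
Old min = -10 (at index 3)
Change: A[3] -10 -> 36
Changed element WAS the min. Need to check: is 36 still <= all others?
  Min of remaining elements: 3
  New min = min(36, 3) = 3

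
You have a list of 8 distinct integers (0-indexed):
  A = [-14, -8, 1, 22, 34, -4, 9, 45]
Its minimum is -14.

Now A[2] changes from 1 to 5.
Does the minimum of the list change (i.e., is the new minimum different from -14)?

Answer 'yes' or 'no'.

Old min = -14
Change: A[2] 1 -> 5
Changed element was NOT the min; min changes only if 5 < -14.
New min = -14; changed? no

Answer: no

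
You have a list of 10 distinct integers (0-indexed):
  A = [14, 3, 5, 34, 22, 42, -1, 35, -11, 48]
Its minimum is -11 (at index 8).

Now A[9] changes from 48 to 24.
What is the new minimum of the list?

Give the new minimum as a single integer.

Answer: -11

Derivation:
Old min = -11 (at index 8)
Change: A[9] 48 -> 24
Changed element was NOT the old min.
  New min = min(old_min, new_val) = min(-11, 24) = -11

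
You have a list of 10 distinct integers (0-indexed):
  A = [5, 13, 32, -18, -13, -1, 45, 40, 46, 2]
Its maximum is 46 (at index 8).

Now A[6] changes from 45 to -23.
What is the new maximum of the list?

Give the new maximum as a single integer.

Old max = 46 (at index 8)
Change: A[6] 45 -> -23
Changed element was NOT the old max.
  New max = max(old_max, new_val) = max(46, -23) = 46

Answer: 46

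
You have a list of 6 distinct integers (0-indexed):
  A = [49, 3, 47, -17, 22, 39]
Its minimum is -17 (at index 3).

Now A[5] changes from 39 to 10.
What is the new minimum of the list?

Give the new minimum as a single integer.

Answer: -17

Derivation:
Old min = -17 (at index 3)
Change: A[5] 39 -> 10
Changed element was NOT the old min.
  New min = min(old_min, new_val) = min(-17, 10) = -17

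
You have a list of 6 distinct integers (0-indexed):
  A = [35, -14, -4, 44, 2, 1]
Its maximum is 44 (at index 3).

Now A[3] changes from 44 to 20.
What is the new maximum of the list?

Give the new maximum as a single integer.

Answer: 35

Derivation:
Old max = 44 (at index 3)
Change: A[3] 44 -> 20
Changed element WAS the max -> may need rescan.
  Max of remaining elements: 35
  New max = max(20, 35) = 35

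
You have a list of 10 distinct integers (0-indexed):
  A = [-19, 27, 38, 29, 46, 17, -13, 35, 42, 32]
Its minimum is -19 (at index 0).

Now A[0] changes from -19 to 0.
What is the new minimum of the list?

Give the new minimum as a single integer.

Answer: -13

Derivation:
Old min = -19 (at index 0)
Change: A[0] -19 -> 0
Changed element WAS the min. Need to check: is 0 still <= all others?
  Min of remaining elements: -13
  New min = min(0, -13) = -13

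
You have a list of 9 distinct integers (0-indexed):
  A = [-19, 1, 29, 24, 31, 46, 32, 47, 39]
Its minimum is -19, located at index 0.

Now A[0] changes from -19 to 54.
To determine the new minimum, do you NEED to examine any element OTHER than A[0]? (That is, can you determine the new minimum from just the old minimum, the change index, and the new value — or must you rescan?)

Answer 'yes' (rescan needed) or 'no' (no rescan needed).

Old min = -19 at index 0
Change at index 0: -19 -> 54
Index 0 WAS the min and new value 54 > old min -19. Must rescan other elements to find the new min.
Needs rescan: yes

Answer: yes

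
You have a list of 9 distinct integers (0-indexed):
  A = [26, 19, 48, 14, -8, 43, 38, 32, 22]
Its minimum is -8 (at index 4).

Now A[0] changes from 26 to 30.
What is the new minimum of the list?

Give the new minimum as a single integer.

Old min = -8 (at index 4)
Change: A[0] 26 -> 30
Changed element was NOT the old min.
  New min = min(old_min, new_val) = min(-8, 30) = -8

Answer: -8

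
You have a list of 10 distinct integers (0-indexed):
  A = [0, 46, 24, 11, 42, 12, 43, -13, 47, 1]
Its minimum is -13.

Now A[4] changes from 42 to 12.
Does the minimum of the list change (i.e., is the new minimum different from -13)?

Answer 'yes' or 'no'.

Old min = -13
Change: A[4] 42 -> 12
Changed element was NOT the min; min changes only if 12 < -13.
New min = -13; changed? no

Answer: no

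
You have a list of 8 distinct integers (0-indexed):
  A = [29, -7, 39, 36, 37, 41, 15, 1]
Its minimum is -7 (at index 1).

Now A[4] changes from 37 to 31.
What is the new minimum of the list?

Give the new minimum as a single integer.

Answer: -7

Derivation:
Old min = -7 (at index 1)
Change: A[4] 37 -> 31
Changed element was NOT the old min.
  New min = min(old_min, new_val) = min(-7, 31) = -7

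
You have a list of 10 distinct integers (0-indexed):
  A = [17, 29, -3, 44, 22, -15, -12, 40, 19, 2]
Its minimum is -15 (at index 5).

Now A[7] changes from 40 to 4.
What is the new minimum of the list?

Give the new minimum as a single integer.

Old min = -15 (at index 5)
Change: A[7] 40 -> 4
Changed element was NOT the old min.
  New min = min(old_min, new_val) = min(-15, 4) = -15

Answer: -15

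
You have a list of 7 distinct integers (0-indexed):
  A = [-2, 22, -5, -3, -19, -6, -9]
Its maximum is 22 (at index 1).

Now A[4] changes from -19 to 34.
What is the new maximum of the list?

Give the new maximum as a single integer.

Old max = 22 (at index 1)
Change: A[4] -19 -> 34
Changed element was NOT the old max.
  New max = max(old_max, new_val) = max(22, 34) = 34

Answer: 34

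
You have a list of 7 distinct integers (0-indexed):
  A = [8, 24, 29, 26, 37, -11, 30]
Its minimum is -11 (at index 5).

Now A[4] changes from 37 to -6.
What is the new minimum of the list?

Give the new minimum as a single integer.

Old min = -11 (at index 5)
Change: A[4] 37 -> -6
Changed element was NOT the old min.
  New min = min(old_min, new_val) = min(-11, -6) = -11

Answer: -11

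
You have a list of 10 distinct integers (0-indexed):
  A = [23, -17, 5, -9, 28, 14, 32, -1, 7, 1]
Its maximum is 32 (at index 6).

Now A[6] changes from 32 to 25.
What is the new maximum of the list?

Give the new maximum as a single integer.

Old max = 32 (at index 6)
Change: A[6] 32 -> 25
Changed element WAS the max -> may need rescan.
  Max of remaining elements: 28
  New max = max(25, 28) = 28

Answer: 28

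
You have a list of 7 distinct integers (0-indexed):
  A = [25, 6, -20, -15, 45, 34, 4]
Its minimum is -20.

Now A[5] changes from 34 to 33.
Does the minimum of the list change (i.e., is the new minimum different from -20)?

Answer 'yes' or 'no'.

Answer: no

Derivation:
Old min = -20
Change: A[5] 34 -> 33
Changed element was NOT the min; min changes only if 33 < -20.
New min = -20; changed? no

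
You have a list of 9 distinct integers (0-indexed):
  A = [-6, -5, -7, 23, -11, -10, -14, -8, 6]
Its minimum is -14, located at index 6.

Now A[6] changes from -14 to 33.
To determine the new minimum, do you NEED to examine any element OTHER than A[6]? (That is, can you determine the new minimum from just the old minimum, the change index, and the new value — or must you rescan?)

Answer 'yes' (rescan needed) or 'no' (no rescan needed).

Answer: yes

Derivation:
Old min = -14 at index 6
Change at index 6: -14 -> 33
Index 6 WAS the min and new value 33 > old min -14. Must rescan other elements to find the new min.
Needs rescan: yes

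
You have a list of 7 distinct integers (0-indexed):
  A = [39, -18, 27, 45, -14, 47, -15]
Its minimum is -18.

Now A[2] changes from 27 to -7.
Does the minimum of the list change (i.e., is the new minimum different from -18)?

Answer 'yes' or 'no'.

Old min = -18
Change: A[2] 27 -> -7
Changed element was NOT the min; min changes only if -7 < -18.
New min = -18; changed? no

Answer: no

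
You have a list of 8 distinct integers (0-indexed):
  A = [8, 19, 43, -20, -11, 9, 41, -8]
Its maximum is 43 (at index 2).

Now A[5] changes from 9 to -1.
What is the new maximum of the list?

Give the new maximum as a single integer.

Old max = 43 (at index 2)
Change: A[5] 9 -> -1
Changed element was NOT the old max.
  New max = max(old_max, new_val) = max(43, -1) = 43

Answer: 43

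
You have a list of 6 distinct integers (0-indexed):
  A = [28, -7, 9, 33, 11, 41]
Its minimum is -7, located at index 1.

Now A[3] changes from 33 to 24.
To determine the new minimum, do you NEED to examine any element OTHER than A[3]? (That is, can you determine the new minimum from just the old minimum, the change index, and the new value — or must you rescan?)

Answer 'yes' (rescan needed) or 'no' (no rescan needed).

Answer: no

Derivation:
Old min = -7 at index 1
Change at index 3: 33 -> 24
Index 3 was NOT the min. New min = min(-7, 24). No rescan of other elements needed.
Needs rescan: no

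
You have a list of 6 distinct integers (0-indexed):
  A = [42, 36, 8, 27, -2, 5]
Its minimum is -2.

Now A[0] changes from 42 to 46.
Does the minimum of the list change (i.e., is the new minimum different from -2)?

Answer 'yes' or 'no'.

Answer: no

Derivation:
Old min = -2
Change: A[0] 42 -> 46
Changed element was NOT the min; min changes only if 46 < -2.
New min = -2; changed? no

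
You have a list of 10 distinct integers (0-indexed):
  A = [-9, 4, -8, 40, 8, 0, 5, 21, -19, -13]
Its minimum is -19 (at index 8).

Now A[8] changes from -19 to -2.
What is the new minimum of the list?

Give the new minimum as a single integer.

Answer: -13

Derivation:
Old min = -19 (at index 8)
Change: A[8] -19 -> -2
Changed element WAS the min. Need to check: is -2 still <= all others?
  Min of remaining elements: -13
  New min = min(-2, -13) = -13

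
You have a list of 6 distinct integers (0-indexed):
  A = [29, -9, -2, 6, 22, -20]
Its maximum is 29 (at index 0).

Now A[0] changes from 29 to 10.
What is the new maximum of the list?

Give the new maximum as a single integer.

Old max = 29 (at index 0)
Change: A[0] 29 -> 10
Changed element WAS the max -> may need rescan.
  Max of remaining elements: 22
  New max = max(10, 22) = 22

Answer: 22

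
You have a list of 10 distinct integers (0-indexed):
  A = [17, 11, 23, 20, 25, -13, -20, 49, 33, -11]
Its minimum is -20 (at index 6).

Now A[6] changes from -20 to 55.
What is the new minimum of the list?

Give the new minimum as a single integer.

Answer: -13

Derivation:
Old min = -20 (at index 6)
Change: A[6] -20 -> 55
Changed element WAS the min. Need to check: is 55 still <= all others?
  Min of remaining elements: -13
  New min = min(55, -13) = -13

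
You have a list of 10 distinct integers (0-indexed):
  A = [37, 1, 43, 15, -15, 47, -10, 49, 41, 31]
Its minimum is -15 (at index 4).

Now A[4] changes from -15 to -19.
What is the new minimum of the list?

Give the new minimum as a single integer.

Answer: -19

Derivation:
Old min = -15 (at index 4)
Change: A[4] -15 -> -19
Changed element WAS the min. Need to check: is -19 still <= all others?
  Min of remaining elements: -10
  New min = min(-19, -10) = -19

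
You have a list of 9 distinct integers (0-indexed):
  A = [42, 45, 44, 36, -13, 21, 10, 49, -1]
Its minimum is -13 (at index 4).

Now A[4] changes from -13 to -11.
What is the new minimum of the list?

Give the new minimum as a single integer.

Old min = -13 (at index 4)
Change: A[4] -13 -> -11
Changed element WAS the min. Need to check: is -11 still <= all others?
  Min of remaining elements: -1
  New min = min(-11, -1) = -11

Answer: -11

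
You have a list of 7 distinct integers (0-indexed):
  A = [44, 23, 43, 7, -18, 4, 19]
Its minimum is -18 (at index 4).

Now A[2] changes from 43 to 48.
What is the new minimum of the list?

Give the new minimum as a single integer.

Answer: -18

Derivation:
Old min = -18 (at index 4)
Change: A[2] 43 -> 48
Changed element was NOT the old min.
  New min = min(old_min, new_val) = min(-18, 48) = -18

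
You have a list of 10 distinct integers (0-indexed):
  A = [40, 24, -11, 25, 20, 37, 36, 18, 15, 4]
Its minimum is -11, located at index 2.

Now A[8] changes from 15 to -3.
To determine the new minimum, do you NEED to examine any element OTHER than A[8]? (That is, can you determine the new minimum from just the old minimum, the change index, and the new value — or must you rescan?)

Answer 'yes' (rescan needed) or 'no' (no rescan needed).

Old min = -11 at index 2
Change at index 8: 15 -> -3
Index 8 was NOT the min. New min = min(-11, -3). No rescan of other elements needed.
Needs rescan: no

Answer: no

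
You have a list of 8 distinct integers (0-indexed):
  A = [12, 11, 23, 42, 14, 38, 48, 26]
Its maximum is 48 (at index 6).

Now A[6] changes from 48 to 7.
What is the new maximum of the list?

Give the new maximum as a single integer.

Answer: 42

Derivation:
Old max = 48 (at index 6)
Change: A[6] 48 -> 7
Changed element WAS the max -> may need rescan.
  Max of remaining elements: 42
  New max = max(7, 42) = 42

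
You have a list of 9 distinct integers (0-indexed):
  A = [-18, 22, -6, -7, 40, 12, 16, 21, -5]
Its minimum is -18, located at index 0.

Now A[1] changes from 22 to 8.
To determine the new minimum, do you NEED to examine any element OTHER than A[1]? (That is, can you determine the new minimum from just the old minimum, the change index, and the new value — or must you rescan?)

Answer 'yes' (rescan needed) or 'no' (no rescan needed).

Answer: no

Derivation:
Old min = -18 at index 0
Change at index 1: 22 -> 8
Index 1 was NOT the min. New min = min(-18, 8). No rescan of other elements needed.
Needs rescan: no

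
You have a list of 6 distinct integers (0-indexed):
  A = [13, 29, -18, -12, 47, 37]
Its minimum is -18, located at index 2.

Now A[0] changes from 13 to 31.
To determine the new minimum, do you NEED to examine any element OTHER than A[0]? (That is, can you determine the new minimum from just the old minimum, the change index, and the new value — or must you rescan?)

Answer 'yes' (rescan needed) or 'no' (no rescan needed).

Old min = -18 at index 2
Change at index 0: 13 -> 31
Index 0 was NOT the min. New min = min(-18, 31). No rescan of other elements needed.
Needs rescan: no

Answer: no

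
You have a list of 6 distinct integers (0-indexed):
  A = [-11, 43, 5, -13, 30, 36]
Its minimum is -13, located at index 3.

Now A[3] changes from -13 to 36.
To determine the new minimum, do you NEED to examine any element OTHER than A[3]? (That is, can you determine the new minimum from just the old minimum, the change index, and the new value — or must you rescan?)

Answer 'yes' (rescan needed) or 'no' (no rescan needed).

Old min = -13 at index 3
Change at index 3: -13 -> 36
Index 3 WAS the min and new value 36 > old min -13. Must rescan other elements to find the new min.
Needs rescan: yes

Answer: yes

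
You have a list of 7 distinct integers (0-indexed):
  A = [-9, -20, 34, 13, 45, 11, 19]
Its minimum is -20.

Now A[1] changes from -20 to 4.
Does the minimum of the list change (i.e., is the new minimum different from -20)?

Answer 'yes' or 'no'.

Answer: yes

Derivation:
Old min = -20
Change: A[1] -20 -> 4
Changed element was the min; new min must be rechecked.
New min = -9; changed? yes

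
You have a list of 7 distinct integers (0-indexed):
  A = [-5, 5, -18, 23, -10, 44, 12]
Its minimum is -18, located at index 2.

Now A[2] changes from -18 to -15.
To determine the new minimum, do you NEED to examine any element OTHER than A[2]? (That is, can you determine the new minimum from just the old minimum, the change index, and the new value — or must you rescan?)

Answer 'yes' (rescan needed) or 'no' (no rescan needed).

Old min = -18 at index 2
Change at index 2: -18 -> -15
Index 2 WAS the min and new value -15 > old min -18. Must rescan other elements to find the new min.
Needs rescan: yes

Answer: yes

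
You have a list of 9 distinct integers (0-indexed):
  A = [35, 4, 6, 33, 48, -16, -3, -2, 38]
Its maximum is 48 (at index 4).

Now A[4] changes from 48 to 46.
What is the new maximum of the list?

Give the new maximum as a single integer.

Old max = 48 (at index 4)
Change: A[4] 48 -> 46
Changed element WAS the max -> may need rescan.
  Max of remaining elements: 38
  New max = max(46, 38) = 46

Answer: 46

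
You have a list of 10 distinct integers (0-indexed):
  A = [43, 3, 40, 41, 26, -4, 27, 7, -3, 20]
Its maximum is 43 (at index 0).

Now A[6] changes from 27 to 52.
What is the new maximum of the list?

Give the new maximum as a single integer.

Old max = 43 (at index 0)
Change: A[6] 27 -> 52
Changed element was NOT the old max.
  New max = max(old_max, new_val) = max(43, 52) = 52

Answer: 52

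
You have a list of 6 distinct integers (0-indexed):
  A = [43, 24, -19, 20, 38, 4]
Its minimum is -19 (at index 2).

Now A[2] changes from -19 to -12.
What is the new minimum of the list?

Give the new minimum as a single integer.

Old min = -19 (at index 2)
Change: A[2] -19 -> -12
Changed element WAS the min. Need to check: is -12 still <= all others?
  Min of remaining elements: 4
  New min = min(-12, 4) = -12

Answer: -12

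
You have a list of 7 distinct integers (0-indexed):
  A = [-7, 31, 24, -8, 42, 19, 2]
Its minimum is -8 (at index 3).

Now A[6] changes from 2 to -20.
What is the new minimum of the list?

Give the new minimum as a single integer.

Answer: -20

Derivation:
Old min = -8 (at index 3)
Change: A[6] 2 -> -20
Changed element was NOT the old min.
  New min = min(old_min, new_val) = min(-8, -20) = -20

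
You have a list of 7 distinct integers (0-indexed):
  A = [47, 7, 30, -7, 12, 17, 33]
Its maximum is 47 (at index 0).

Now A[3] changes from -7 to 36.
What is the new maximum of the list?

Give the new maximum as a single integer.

Old max = 47 (at index 0)
Change: A[3] -7 -> 36
Changed element was NOT the old max.
  New max = max(old_max, new_val) = max(47, 36) = 47

Answer: 47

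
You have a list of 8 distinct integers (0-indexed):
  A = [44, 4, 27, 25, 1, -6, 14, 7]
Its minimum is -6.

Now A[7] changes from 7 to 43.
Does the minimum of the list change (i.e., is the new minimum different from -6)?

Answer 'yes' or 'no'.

Old min = -6
Change: A[7] 7 -> 43
Changed element was NOT the min; min changes only if 43 < -6.
New min = -6; changed? no

Answer: no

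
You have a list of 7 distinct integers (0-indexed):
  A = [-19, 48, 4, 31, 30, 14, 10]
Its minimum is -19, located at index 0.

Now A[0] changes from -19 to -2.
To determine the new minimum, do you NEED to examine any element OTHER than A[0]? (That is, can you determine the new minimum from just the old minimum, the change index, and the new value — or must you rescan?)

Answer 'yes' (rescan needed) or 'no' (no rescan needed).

Old min = -19 at index 0
Change at index 0: -19 -> -2
Index 0 WAS the min and new value -2 > old min -19. Must rescan other elements to find the new min.
Needs rescan: yes

Answer: yes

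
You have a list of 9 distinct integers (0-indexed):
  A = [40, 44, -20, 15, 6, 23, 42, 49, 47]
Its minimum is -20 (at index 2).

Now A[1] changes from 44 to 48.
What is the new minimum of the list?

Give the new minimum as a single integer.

Old min = -20 (at index 2)
Change: A[1] 44 -> 48
Changed element was NOT the old min.
  New min = min(old_min, new_val) = min(-20, 48) = -20

Answer: -20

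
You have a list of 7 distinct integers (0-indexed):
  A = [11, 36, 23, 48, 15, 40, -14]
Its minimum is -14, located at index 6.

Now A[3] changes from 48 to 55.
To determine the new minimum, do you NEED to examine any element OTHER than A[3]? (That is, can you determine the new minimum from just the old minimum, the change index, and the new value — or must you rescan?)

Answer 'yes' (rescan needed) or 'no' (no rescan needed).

Old min = -14 at index 6
Change at index 3: 48 -> 55
Index 3 was NOT the min. New min = min(-14, 55). No rescan of other elements needed.
Needs rescan: no

Answer: no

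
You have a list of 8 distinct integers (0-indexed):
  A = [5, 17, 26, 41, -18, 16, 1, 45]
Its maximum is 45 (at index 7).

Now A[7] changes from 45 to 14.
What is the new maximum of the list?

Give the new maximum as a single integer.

Answer: 41

Derivation:
Old max = 45 (at index 7)
Change: A[7] 45 -> 14
Changed element WAS the max -> may need rescan.
  Max of remaining elements: 41
  New max = max(14, 41) = 41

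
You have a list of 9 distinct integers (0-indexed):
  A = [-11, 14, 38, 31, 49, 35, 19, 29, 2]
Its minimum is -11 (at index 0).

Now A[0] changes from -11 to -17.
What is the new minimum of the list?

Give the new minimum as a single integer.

Answer: -17

Derivation:
Old min = -11 (at index 0)
Change: A[0] -11 -> -17
Changed element WAS the min. Need to check: is -17 still <= all others?
  Min of remaining elements: 2
  New min = min(-17, 2) = -17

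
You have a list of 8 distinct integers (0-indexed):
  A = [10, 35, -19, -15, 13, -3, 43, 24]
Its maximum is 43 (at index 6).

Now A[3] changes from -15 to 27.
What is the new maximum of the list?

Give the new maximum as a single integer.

Answer: 43

Derivation:
Old max = 43 (at index 6)
Change: A[3] -15 -> 27
Changed element was NOT the old max.
  New max = max(old_max, new_val) = max(43, 27) = 43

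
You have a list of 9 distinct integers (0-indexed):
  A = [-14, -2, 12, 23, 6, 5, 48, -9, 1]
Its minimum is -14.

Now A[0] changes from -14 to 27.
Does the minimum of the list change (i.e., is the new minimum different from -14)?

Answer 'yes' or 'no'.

Answer: yes

Derivation:
Old min = -14
Change: A[0] -14 -> 27
Changed element was the min; new min must be rechecked.
New min = -9; changed? yes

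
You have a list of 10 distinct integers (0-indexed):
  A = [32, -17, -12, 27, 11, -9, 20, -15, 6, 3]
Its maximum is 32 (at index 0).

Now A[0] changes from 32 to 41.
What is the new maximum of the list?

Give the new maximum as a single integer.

Answer: 41

Derivation:
Old max = 32 (at index 0)
Change: A[0] 32 -> 41
Changed element WAS the max -> may need rescan.
  Max of remaining elements: 27
  New max = max(41, 27) = 41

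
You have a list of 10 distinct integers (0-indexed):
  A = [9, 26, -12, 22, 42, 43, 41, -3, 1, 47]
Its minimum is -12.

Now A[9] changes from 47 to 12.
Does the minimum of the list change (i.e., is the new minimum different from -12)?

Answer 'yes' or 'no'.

Old min = -12
Change: A[9] 47 -> 12
Changed element was NOT the min; min changes only if 12 < -12.
New min = -12; changed? no

Answer: no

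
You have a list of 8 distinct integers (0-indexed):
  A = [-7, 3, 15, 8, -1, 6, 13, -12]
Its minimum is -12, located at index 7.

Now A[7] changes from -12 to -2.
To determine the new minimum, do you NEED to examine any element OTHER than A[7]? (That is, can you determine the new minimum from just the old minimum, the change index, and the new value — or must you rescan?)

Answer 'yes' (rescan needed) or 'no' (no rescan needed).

Answer: yes

Derivation:
Old min = -12 at index 7
Change at index 7: -12 -> -2
Index 7 WAS the min and new value -2 > old min -12. Must rescan other elements to find the new min.
Needs rescan: yes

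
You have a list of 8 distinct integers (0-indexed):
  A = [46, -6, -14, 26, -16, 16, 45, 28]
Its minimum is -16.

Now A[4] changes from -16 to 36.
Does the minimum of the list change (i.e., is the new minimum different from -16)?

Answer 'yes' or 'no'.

Old min = -16
Change: A[4] -16 -> 36
Changed element was the min; new min must be rechecked.
New min = -14; changed? yes

Answer: yes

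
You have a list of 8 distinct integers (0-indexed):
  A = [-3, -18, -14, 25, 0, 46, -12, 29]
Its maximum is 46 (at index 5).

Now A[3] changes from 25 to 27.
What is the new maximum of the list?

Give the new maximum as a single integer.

Old max = 46 (at index 5)
Change: A[3] 25 -> 27
Changed element was NOT the old max.
  New max = max(old_max, new_val) = max(46, 27) = 46

Answer: 46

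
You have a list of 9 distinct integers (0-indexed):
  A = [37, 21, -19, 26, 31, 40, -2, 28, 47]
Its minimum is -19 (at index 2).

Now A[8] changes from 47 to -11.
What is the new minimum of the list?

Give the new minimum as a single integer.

Answer: -19

Derivation:
Old min = -19 (at index 2)
Change: A[8] 47 -> -11
Changed element was NOT the old min.
  New min = min(old_min, new_val) = min(-19, -11) = -19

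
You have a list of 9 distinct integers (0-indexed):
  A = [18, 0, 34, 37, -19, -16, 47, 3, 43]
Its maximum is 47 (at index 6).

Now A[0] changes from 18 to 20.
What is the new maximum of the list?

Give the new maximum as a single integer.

Answer: 47

Derivation:
Old max = 47 (at index 6)
Change: A[0] 18 -> 20
Changed element was NOT the old max.
  New max = max(old_max, new_val) = max(47, 20) = 47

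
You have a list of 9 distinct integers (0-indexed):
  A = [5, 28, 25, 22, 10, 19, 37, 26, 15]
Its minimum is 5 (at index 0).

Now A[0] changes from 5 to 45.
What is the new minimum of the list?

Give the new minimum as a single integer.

Answer: 10

Derivation:
Old min = 5 (at index 0)
Change: A[0] 5 -> 45
Changed element WAS the min. Need to check: is 45 still <= all others?
  Min of remaining elements: 10
  New min = min(45, 10) = 10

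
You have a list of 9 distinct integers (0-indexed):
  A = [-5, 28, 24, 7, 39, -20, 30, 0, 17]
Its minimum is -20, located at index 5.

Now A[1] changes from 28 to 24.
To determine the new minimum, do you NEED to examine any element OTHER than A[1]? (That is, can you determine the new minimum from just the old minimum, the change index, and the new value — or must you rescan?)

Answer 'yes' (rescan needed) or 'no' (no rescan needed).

Answer: no

Derivation:
Old min = -20 at index 5
Change at index 1: 28 -> 24
Index 1 was NOT the min. New min = min(-20, 24). No rescan of other elements needed.
Needs rescan: no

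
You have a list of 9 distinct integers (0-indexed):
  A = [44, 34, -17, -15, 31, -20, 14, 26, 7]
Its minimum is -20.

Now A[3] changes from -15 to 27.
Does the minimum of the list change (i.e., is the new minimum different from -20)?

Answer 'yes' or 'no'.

Old min = -20
Change: A[3] -15 -> 27
Changed element was NOT the min; min changes only if 27 < -20.
New min = -20; changed? no

Answer: no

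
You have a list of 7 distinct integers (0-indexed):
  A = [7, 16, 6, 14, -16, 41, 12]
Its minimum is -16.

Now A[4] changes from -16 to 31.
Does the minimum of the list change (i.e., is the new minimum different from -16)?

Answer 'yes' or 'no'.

Old min = -16
Change: A[4] -16 -> 31
Changed element was the min; new min must be rechecked.
New min = 6; changed? yes

Answer: yes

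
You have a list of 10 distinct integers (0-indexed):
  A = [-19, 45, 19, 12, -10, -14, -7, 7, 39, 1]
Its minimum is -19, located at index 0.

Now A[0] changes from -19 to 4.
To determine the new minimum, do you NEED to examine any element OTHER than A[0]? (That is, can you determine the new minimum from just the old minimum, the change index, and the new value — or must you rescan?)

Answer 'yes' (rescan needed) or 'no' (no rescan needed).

Old min = -19 at index 0
Change at index 0: -19 -> 4
Index 0 WAS the min and new value 4 > old min -19. Must rescan other elements to find the new min.
Needs rescan: yes

Answer: yes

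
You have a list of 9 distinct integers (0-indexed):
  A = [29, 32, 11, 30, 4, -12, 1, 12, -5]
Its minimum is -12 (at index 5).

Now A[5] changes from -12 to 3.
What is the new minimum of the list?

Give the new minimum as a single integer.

Old min = -12 (at index 5)
Change: A[5] -12 -> 3
Changed element WAS the min. Need to check: is 3 still <= all others?
  Min of remaining elements: -5
  New min = min(3, -5) = -5

Answer: -5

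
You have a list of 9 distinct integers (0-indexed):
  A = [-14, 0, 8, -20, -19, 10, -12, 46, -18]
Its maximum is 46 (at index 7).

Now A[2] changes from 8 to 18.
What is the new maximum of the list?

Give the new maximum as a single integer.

Old max = 46 (at index 7)
Change: A[2] 8 -> 18
Changed element was NOT the old max.
  New max = max(old_max, new_val) = max(46, 18) = 46

Answer: 46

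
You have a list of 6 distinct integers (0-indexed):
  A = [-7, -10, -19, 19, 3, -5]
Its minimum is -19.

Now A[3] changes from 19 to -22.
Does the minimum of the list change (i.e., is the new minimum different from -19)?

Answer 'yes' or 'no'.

Answer: yes

Derivation:
Old min = -19
Change: A[3] 19 -> -22
Changed element was NOT the min; min changes only if -22 < -19.
New min = -22; changed? yes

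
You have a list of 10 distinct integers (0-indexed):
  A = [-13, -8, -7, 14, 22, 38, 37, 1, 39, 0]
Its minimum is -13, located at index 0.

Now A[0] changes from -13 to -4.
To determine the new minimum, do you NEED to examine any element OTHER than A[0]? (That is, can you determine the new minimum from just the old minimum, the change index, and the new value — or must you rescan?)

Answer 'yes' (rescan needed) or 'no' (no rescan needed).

Answer: yes

Derivation:
Old min = -13 at index 0
Change at index 0: -13 -> -4
Index 0 WAS the min and new value -4 > old min -13. Must rescan other elements to find the new min.
Needs rescan: yes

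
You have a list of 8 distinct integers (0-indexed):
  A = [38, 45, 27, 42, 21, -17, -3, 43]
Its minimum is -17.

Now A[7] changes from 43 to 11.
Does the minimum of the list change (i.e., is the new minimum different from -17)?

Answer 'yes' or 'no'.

Old min = -17
Change: A[7] 43 -> 11
Changed element was NOT the min; min changes only if 11 < -17.
New min = -17; changed? no

Answer: no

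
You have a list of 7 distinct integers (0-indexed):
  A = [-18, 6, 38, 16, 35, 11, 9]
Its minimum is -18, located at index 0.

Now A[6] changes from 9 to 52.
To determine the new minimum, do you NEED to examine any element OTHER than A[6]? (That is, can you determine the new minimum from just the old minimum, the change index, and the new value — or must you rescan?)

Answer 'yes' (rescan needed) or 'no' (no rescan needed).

Answer: no

Derivation:
Old min = -18 at index 0
Change at index 6: 9 -> 52
Index 6 was NOT the min. New min = min(-18, 52). No rescan of other elements needed.
Needs rescan: no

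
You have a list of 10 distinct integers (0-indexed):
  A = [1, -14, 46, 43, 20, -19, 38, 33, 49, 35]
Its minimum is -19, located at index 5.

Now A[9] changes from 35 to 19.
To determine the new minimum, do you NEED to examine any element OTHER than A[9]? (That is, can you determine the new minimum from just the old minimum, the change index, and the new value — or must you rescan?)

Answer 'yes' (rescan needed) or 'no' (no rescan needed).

Old min = -19 at index 5
Change at index 9: 35 -> 19
Index 9 was NOT the min. New min = min(-19, 19). No rescan of other elements needed.
Needs rescan: no

Answer: no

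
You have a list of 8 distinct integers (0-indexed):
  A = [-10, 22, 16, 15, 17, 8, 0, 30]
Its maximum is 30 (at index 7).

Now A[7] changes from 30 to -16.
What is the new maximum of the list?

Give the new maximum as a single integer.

Old max = 30 (at index 7)
Change: A[7] 30 -> -16
Changed element WAS the max -> may need rescan.
  Max of remaining elements: 22
  New max = max(-16, 22) = 22

Answer: 22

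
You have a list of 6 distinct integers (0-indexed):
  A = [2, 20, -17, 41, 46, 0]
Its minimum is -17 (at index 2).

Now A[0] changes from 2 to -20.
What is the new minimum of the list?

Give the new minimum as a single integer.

Answer: -20

Derivation:
Old min = -17 (at index 2)
Change: A[0] 2 -> -20
Changed element was NOT the old min.
  New min = min(old_min, new_val) = min(-17, -20) = -20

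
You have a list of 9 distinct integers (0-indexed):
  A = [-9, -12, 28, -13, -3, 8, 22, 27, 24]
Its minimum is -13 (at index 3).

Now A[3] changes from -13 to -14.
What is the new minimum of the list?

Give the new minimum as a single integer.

Old min = -13 (at index 3)
Change: A[3] -13 -> -14
Changed element WAS the min. Need to check: is -14 still <= all others?
  Min of remaining elements: -12
  New min = min(-14, -12) = -14

Answer: -14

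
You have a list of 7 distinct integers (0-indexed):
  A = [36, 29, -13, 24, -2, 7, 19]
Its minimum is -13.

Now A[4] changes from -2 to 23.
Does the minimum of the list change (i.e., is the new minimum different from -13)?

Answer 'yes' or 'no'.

Old min = -13
Change: A[4] -2 -> 23
Changed element was NOT the min; min changes only if 23 < -13.
New min = -13; changed? no

Answer: no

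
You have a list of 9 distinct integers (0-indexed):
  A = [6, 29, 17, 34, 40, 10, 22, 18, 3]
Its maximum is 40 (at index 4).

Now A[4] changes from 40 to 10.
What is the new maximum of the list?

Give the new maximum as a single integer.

Old max = 40 (at index 4)
Change: A[4] 40 -> 10
Changed element WAS the max -> may need rescan.
  Max of remaining elements: 34
  New max = max(10, 34) = 34

Answer: 34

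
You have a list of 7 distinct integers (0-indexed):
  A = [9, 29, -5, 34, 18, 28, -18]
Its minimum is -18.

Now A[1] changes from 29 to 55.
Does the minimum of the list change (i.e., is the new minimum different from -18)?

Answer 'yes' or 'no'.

Old min = -18
Change: A[1] 29 -> 55
Changed element was NOT the min; min changes only if 55 < -18.
New min = -18; changed? no

Answer: no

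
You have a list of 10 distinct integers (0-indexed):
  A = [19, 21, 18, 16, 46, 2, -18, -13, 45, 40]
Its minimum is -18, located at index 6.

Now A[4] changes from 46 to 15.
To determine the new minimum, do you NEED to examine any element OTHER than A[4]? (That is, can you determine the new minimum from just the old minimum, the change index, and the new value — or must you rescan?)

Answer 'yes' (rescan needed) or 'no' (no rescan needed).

Old min = -18 at index 6
Change at index 4: 46 -> 15
Index 4 was NOT the min. New min = min(-18, 15). No rescan of other elements needed.
Needs rescan: no

Answer: no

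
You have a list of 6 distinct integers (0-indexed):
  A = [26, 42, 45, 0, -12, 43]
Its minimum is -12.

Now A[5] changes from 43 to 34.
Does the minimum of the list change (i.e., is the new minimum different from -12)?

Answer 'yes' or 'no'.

Old min = -12
Change: A[5] 43 -> 34
Changed element was NOT the min; min changes only if 34 < -12.
New min = -12; changed? no

Answer: no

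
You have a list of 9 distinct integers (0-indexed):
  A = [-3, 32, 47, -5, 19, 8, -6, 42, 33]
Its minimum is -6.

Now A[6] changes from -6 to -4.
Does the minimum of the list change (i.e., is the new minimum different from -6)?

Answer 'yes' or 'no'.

Old min = -6
Change: A[6] -6 -> -4
Changed element was the min; new min must be rechecked.
New min = -5; changed? yes

Answer: yes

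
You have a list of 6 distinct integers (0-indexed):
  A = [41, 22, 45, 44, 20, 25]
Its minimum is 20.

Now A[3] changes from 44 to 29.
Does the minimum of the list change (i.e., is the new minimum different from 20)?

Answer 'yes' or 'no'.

Answer: no

Derivation:
Old min = 20
Change: A[3] 44 -> 29
Changed element was NOT the min; min changes only if 29 < 20.
New min = 20; changed? no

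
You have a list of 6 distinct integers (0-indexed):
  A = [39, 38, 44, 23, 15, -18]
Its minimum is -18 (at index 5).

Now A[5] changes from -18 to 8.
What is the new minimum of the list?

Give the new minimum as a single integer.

Old min = -18 (at index 5)
Change: A[5] -18 -> 8
Changed element WAS the min. Need to check: is 8 still <= all others?
  Min of remaining elements: 15
  New min = min(8, 15) = 8

Answer: 8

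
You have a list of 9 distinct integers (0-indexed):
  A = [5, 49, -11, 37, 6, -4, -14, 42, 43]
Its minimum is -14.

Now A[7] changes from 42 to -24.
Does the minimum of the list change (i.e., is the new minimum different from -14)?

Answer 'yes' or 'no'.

Answer: yes

Derivation:
Old min = -14
Change: A[7] 42 -> -24
Changed element was NOT the min; min changes only if -24 < -14.
New min = -24; changed? yes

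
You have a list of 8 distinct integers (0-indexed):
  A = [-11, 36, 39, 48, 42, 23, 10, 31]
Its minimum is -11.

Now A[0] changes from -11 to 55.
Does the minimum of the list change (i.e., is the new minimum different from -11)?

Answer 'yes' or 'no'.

Old min = -11
Change: A[0] -11 -> 55
Changed element was the min; new min must be rechecked.
New min = 10; changed? yes

Answer: yes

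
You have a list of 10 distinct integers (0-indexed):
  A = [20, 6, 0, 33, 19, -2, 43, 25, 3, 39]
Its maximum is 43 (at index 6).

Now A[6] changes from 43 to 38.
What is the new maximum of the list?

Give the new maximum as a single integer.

Old max = 43 (at index 6)
Change: A[6] 43 -> 38
Changed element WAS the max -> may need rescan.
  Max of remaining elements: 39
  New max = max(38, 39) = 39

Answer: 39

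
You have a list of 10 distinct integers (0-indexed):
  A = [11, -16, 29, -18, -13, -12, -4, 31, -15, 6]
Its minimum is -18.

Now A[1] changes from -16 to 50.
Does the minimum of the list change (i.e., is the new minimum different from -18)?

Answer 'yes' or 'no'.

Old min = -18
Change: A[1] -16 -> 50
Changed element was NOT the min; min changes only if 50 < -18.
New min = -18; changed? no

Answer: no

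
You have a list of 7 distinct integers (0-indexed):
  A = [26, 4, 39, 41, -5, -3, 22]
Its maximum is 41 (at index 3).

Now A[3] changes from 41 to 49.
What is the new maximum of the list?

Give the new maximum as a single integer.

Old max = 41 (at index 3)
Change: A[3] 41 -> 49
Changed element WAS the max -> may need rescan.
  Max of remaining elements: 39
  New max = max(49, 39) = 49

Answer: 49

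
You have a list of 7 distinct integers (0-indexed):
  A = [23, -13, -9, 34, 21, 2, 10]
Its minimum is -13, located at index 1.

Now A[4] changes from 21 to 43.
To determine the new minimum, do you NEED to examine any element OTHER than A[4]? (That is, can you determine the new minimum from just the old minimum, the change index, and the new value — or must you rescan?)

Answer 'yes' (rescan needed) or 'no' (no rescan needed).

Old min = -13 at index 1
Change at index 4: 21 -> 43
Index 4 was NOT the min. New min = min(-13, 43). No rescan of other elements needed.
Needs rescan: no

Answer: no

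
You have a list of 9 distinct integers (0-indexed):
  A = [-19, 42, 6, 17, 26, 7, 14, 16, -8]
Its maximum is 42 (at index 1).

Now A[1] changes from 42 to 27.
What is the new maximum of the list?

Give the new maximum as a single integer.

Old max = 42 (at index 1)
Change: A[1] 42 -> 27
Changed element WAS the max -> may need rescan.
  Max of remaining elements: 26
  New max = max(27, 26) = 27

Answer: 27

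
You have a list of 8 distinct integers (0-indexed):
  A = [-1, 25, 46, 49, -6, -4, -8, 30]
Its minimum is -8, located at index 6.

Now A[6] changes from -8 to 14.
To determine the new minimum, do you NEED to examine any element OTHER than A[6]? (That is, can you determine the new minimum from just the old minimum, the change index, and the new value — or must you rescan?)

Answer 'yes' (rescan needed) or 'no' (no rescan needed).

Answer: yes

Derivation:
Old min = -8 at index 6
Change at index 6: -8 -> 14
Index 6 WAS the min and new value 14 > old min -8. Must rescan other elements to find the new min.
Needs rescan: yes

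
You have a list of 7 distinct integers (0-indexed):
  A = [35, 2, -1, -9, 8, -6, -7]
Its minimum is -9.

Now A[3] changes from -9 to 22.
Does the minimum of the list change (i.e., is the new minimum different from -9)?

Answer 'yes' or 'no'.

Old min = -9
Change: A[3] -9 -> 22
Changed element was the min; new min must be rechecked.
New min = -7; changed? yes

Answer: yes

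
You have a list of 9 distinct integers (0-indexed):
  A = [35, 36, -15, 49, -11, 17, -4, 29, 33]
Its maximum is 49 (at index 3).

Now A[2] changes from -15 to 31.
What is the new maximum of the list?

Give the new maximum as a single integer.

Old max = 49 (at index 3)
Change: A[2] -15 -> 31
Changed element was NOT the old max.
  New max = max(old_max, new_val) = max(49, 31) = 49

Answer: 49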